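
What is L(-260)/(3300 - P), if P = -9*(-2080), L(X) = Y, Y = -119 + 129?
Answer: -1/1542 ≈ -0.00064851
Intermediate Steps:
Y = 10
L(X) = 10
P = 18720
L(-260)/(3300 - P) = 10/(3300 - 1*18720) = 10/(3300 - 18720) = 10/(-15420) = 10*(-1/15420) = -1/1542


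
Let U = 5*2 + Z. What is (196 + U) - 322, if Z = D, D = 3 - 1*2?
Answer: -115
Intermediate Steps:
D = 1 (D = 3 - 2 = 1)
Z = 1
U = 11 (U = 5*2 + 1 = 10 + 1 = 11)
(196 + U) - 322 = (196 + 11) - 322 = 207 - 322 = -115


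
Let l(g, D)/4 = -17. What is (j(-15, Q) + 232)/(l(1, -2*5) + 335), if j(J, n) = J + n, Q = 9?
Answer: 226/267 ≈ 0.84644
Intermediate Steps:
l(g, D) = -68 (l(g, D) = 4*(-17) = -68)
(j(-15, Q) + 232)/(l(1, -2*5) + 335) = ((-15 + 9) + 232)/(-68 + 335) = (-6 + 232)/267 = 226*(1/267) = 226/267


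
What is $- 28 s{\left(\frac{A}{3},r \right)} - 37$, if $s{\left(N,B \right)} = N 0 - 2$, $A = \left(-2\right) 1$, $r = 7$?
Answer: $19$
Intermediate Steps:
$A = -2$
$s{\left(N,B \right)} = -2$ ($s{\left(N,B \right)} = 0 - 2 = -2$)
$- 28 s{\left(\frac{A}{3},r \right)} - 37 = \left(-28\right) \left(-2\right) - 37 = 56 - 37 = 19$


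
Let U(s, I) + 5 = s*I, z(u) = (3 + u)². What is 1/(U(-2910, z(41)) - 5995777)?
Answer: -1/11629542 ≈ -8.5988e-8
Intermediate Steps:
U(s, I) = -5 + I*s (U(s, I) = -5 + s*I = -5 + I*s)
1/(U(-2910, z(41)) - 5995777) = 1/((-5 + (3 + 41)²*(-2910)) - 5995777) = 1/((-5 + 44²*(-2910)) - 5995777) = 1/((-5 + 1936*(-2910)) - 5995777) = 1/((-5 - 5633760) - 5995777) = 1/(-5633765 - 5995777) = 1/(-11629542) = -1/11629542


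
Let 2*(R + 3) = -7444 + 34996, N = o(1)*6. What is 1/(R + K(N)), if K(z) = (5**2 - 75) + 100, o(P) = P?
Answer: 1/13823 ≈ 7.2343e-5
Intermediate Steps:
N = 6 (N = 1*6 = 6)
K(z) = 50 (K(z) = (25 - 75) + 100 = -50 + 100 = 50)
R = 13773 (R = -3 + (-7444 + 34996)/2 = -3 + (1/2)*27552 = -3 + 13776 = 13773)
1/(R + K(N)) = 1/(13773 + 50) = 1/13823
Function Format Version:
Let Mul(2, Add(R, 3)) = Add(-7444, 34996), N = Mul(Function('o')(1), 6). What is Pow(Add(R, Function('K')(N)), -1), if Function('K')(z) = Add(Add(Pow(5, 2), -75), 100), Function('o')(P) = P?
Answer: Rational(1, 13823) ≈ 7.2343e-5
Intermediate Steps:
N = 6 (N = Mul(1, 6) = 6)
Function('K')(z) = 50 (Function('K')(z) = Add(Add(25, -75), 100) = Add(-50, 100) = 50)
R = 13773 (R = Add(-3, Mul(Rational(1, 2), Add(-7444, 34996))) = Add(-3, Mul(Rational(1, 2), 27552)) = Add(-3, 13776) = 13773)
Pow(Add(R, Function('K')(N)), -1) = Pow(Add(13773, 50), -1) = Pow(13823, -1) = Rational(1, 13823)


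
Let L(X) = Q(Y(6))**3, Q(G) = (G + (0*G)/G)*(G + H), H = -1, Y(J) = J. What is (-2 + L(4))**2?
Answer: 728892004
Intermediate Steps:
Q(G) = G*(-1 + G) (Q(G) = (G + (0*G)/G)*(G - 1) = (G + 0/G)*(-1 + G) = (G + 0)*(-1 + G) = G*(-1 + G))
L(X) = 27000 (L(X) = (6*(-1 + 6))**3 = (6*5)**3 = 30**3 = 27000)
(-2 + L(4))**2 = (-2 + 27000)**2 = 26998**2 = 728892004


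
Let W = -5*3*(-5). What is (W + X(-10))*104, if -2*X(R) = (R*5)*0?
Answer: 7800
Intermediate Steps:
X(R) = 0 (X(R) = -R*5*0/2 = -5*R*0/2 = -1/2*0 = 0)
W = 75 (W = -15*(-5) = 75)
(W + X(-10))*104 = (75 + 0)*104 = 75*104 = 7800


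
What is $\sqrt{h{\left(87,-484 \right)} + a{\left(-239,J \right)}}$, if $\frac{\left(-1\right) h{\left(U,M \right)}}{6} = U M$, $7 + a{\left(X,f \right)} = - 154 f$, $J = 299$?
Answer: $3 \sqrt{22955} \approx 454.53$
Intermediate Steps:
$a{\left(X,f \right)} = -7 - 154 f$
$h{\left(U,M \right)} = - 6 M U$ ($h{\left(U,M \right)} = - 6 U M = - 6 M U$)
$\sqrt{h{\left(87,-484 \right)} + a{\left(-239,J \right)}} = \sqrt{\left(-6\right) \left(-484\right) 87 - 46053} = \sqrt{252648 - 46053} = \sqrt{206595} = 3 \sqrt{22955}$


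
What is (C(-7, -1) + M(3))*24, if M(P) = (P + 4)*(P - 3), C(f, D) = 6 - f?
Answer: 312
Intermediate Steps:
M(P) = (-3 + P)*(4 + P) (M(P) = (4 + P)*(-3 + P) = (-3 + P)*(4 + P))
(C(-7, -1) + M(3))*24 = ((6 - 1*(-7)) + (-12 + 3 + 3**2))*24 = ((6 + 7) + (-12 + 3 + 9))*24 = (13 + 0)*24 = 13*24 = 312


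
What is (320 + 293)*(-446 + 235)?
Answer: -129343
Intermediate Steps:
(320 + 293)*(-446 + 235) = 613*(-211) = -129343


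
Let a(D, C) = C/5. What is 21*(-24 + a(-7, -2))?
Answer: -2562/5 ≈ -512.40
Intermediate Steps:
a(D, C) = C/5 (a(D, C) = C*(⅕) = C/5)
21*(-24 + a(-7, -2)) = 21*(-24 + (⅕)*(-2)) = 21*(-24 - ⅖) = 21*(-122/5) = -2562/5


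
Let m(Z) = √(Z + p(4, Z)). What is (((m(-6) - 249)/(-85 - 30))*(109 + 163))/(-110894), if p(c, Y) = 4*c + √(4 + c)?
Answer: -33864/6376405 + 136*√(10 + 2*√2)/6376405 ≈ -0.0052344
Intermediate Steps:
p(c, Y) = √(4 + c) + 4*c
m(Z) = √(16 + Z + 2*√2) (m(Z) = √(Z + (√(4 + 4) + 4*4)) = √(Z + (√8 + 16)) = √(Z + (2*√2 + 16)) = √(Z + (16 + 2*√2)) = √(16 + Z + 2*√2))
(((m(-6) - 249)/(-85 - 30))*(109 + 163))/(-110894) = (((√(16 - 6 + 2*√2) - 249)/(-85 - 30))*(109 + 163))/(-110894) = (((√(10 + 2*√2) - 249)/(-115))*272)*(-1/110894) = (((-249 + √(10 + 2*√2))*(-1/115))*272)*(-1/110894) = ((249/115 - √(10 + 2*√2)/115)*272)*(-1/110894) = (67728/115 - 272*√(10 + 2*√2)/115)*(-1/110894) = -33864/6376405 + 136*√(10 + 2*√2)/6376405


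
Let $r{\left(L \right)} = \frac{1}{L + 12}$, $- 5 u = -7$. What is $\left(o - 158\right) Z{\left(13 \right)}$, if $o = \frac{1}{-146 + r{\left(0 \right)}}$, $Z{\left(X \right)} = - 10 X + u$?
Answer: $\frac{35579762}{1751} \approx 20320.0$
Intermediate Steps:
$u = \frac{7}{5}$ ($u = \left(- \frac{1}{5}\right) \left(-7\right) = \frac{7}{5} \approx 1.4$)
$Z{\left(X \right)} = \frac{7}{5} - 10 X$ ($Z{\left(X \right)} = - 10 X + \frac{7}{5} = \frac{7}{5} - 10 X$)
$r{\left(L \right)} = \frac{1}{12 + L}$
$o = - \frac{12}{1751}$ ($o = \frac{1}{-146 + \frac{1}{12 + 0}} = \frac{1}{-146 + \frac{1}{12}} = \frac{1}{- \frac{1751}{12}} = - \frac{12}{1751} \approx -0.0068532$)
$\left(o - 158\right) Z{\left(13 \right)} = \left(- \frac{12}{1751} - 158\right) \left(\frac{7}{5} - 130\right) = - \frac{276670 \left(\frac{7}{5} - 130\right)}{1751} = \left(- \frac{276670}{1751}\right) \left(- \frac{643}{5}\right) = \frac{35579762}{1751}$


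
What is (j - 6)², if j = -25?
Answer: 961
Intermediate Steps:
(j - 6)² = (-25 - 6)² = (-31)² = 961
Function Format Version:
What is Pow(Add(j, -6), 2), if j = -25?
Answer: 961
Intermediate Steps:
Pow(Add(j, -6), 2) = Pow(Add(-25, -6), 2) = Pow(-31, 2) = 961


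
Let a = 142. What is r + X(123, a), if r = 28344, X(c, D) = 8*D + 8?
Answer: 29488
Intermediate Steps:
X(c, D) = 8 + 8*D
r + X(123, a) = 28344 + (8 + 8*142) = 28344 + (8 + 1136) = 28344 + 1144 = 29488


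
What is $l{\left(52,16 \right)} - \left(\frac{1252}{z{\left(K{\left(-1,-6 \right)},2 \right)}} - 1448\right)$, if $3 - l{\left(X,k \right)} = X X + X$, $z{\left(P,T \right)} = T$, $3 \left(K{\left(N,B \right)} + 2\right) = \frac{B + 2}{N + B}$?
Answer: $-1931$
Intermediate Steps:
$K{\left(N,B \right)} = -2 + \frac{2 + B}{3 \left(B + N\right)}$ ($K{\left(N,B \right)} = -2 + \frac{\left(B + 2\right) \frac{1}{N + B}}{3} = -2 + \frac{\left(2 + B\right) \frac{1}{B + N}}{3} = -2 + \frac{\frac{1}{B + N} \left(2 + B\right)}{3} = -2 + \frac{2 + B}{3 \left(B + N\right)}$)
$l{\left(X,k \right)} = 3 - X - X^{2}$ ($l{\left(X,k \right)} = 3 - \left(X X + X\right) = 3 - \left(X^{2} + X\right) = 3 - \left(X + X^{2}\right) = 3 - X - X^{2}$)
$l{\left(52,16 \right)} - \left(\frac{1252}{z{\left(K{\left(-1,-6 \right)},2 \right)}} - 1448\right) = \left(3 - 52 - 52^{2}\right) - \left(\frac{1252}{2} - 1448\right) = \left(3 - 52 - 2704\right) - \left(1252 \cdot \frac{1}{2} - 1448\right) = \left(3 - 52 - 2704\right) - \left(626 - 1448\right) = -2753 - -822 = -2753 + 822 = -1931$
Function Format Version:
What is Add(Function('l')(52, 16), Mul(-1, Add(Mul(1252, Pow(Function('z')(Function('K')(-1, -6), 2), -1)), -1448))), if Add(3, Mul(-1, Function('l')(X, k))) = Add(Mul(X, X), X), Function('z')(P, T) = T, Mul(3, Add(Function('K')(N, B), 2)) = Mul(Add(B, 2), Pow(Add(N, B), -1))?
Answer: -1931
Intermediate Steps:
Function('K')(N, B) = Add(-2, Mul(Rational(1, 3), Pow(Add(B, N), -1), Add(2, B))) (Function('K')(N, B) = Add(-2, Mul(Rational(1, 3), Mul(Add(B, 2), Pow(Add(N, B), -1)))) = Add(-2, Mul(Rational(1, 3), Mul(Add(2, B), Pow(Add(B, N), -1)))) = Add(-2, Mul(Rational(1, 3), Mul(Pow(Add(B, N), -1), Add(2, B)))) = Add(-2, Mul(Rational(1, 3), Pow(Add(B, N), -1), Add(2, B))))
Function('l')(X, k) = Add(3, Mul(-1, X), Mul(-1, Pow(X, 2))) (Function('l')(X, k) = Add(3, Mul(-1, Add(Mul(X, X), X))) = Add(3, Mul(-1, Add(Pow(X, 2), X))) = Add(3, Mul(-1, Add(X, Pow(X, 2)))) = Add(3, Add(Mul(-1, X), Mul(-1, Pow(X, 2)))) = Add(3, Mul(-1, X), Mul(-1, Pow(X, 2))))
Add(Function('l')(52, 16), Mul(-1, Add(Mul(1252, Pow(Function('z')(Function('K')(-1, -6), 2), -1)), -1448))) = Add(Add(3, Mul(-1, 52), Mul(-1, Pow(52, 2))), Mul(-1, Add(Mul(1252, Pow(2, -1)), -1448))) = Add(Add(3, -52, Mul(-1, 2704)), Mul(-1, Add(Mul(1252, Rational(1, 2)), -1448))) = Add(Add(3, -52, -2704), Mul(-1, Add(626, -1448))) = Add(-2753, Mul(-1, -822)) = Add(-2753, 822) = -1931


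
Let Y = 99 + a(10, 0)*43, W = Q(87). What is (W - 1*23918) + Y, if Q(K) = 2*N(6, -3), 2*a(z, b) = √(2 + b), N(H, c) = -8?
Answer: -23835 + 43*√2/2 ≈ -23805.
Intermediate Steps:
a(z, b) = √(2 + b)/2
Q(K) = -16 (Q(K) = 2*(-8) = -16)
W = -16
Y = 99 + 43*√2/2 (Y = 99 + (√(2 + 0)/2)*43 = 99 + (√2/2)*43 = 99 + 43*√2/2 ≈ 129.41)
(W - 1*23918) + Y = (-16 - 1*23918) + (99 + 43*√2/2) = (-16 - 23918) + (99 + 43*√2/2) = -23934 + (99 + 43*√2/2) = -23835 + 43*√2/2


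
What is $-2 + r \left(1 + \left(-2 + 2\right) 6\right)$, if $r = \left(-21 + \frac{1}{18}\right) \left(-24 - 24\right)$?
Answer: $\frac{3010}{3} \approx 1003.3$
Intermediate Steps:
$r = \frac{3016}{3}$ ($r = \left(-21 + \frac{1}{18}\right) \left(-48\right) = \left(- \frac{377}{18}\right) \left(-48\right) = \frac{3016}{3} \approx 1005.3$)
$-2 + r \left(1 + \left(-2 + 2\right) 6\right) = -2 + \frac{3016 \left(1 + \left(-2 + 2\right) 6\right)}{3} = -2 + \frac{3016 \left(1 + 0 \cdot 6\right)}{3} = -2 + \frac{3016 \left(1 + 0\right)}{3} = -2 + \frac{3016}{3} \cdot 1 = -2 + \frac{3016}{3} = \frac{3010}{3}$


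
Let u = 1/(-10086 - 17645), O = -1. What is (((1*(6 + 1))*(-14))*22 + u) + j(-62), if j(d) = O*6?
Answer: -59954423/27731 ≈ -2162.0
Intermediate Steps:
j(d) = -6 (j(d) = -1*6 = -6)
u = -1/27731 (u = 1/(-27731) = -1/27731 ≈ -3.6061e-5)
(((1*(6 + 1))*(-14))*22 + u) + j(-62) = (((1*(6 + 1))*(-14))*22 - 1/27731) - 6 = (((1*7)*(-14))*22 - 1/27731) - 6 = ((7*(-14))*22 - 1/27731) - 6 = (-98*22 - 1/27731) - 6 = (-2156 - 1/27731) - 6 = -59788037/27731 - 6 = -59954423/27731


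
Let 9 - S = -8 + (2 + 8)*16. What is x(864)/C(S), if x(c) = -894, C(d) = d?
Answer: 894/143 ≈ 6.2517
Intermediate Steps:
S = -143 (S = 9 - (-8 + (2 + 8)*16) = 9 - (-8 + 10*16) = 9 - (-8 + 160) = 9 - 1*152 = 9 - 152 = -143)
x(864)/C(S) = -894/(-143) = -894*(-1/143) = 894/143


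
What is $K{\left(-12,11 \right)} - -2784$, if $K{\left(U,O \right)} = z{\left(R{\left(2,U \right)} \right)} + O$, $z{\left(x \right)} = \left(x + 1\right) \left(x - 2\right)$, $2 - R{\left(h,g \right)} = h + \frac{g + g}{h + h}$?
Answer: $2823$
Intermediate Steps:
$R{\left(h,g \right)} = 2 - h - \frac{g}{h}$ ($R{\left(h,g \right)} = 2 - \left(h + \frac{g + g}{h + h}\right) = 2 - \left(h + \frac{2 g}{2 h}\right) = 2 - \left(h + 2 g \frac{1}{2 h}\right) = 2 - \left(h + \frac{g}{h}\right) = 2 - h - \frac{g}{h}$)
$z{\left(x \right)} = \left(1 + x\right) \left(-2 + x\right)$
$K{\left(U,O \right)} = -2 + O + \frac{U}{2} + \frac{U^{2}}{4}$ ($K{\left(U,O \right)} = \left(-2 + \left(2 - 2 - \frac{U}{2}\right)^{2} - \left(2 - 2 - \frac{U}{2}\right)\right) + O = \left(-2 + \left(- \frac{U}{2}\right)^{2} - - \frac{U}{2}\right) + O = \left(-2 + \frac{U^{2}}{4} + \frac{U}{2}\right) + O = \left(-2 + \frac{U}{2} + \frac{U^{2}}{4}\right) + O = -2 + O + \frac{U}{2} + \frac{U^{2}}{4}$)
$K{\left(-12,11 \right)} - -2784 = \left(-2 + 11 + \frac{1}{2} \left(-12\right) + \frac{\left(-12\right)^{2}}{4}\right) - -2784 = \left(-2 + 11 - 6 + \frac{1}{4} \cdot 144\right) + 2784 = \left(-2 + 11 - 6 + 36\right) + 2784 = 39 + 2784 = 2823$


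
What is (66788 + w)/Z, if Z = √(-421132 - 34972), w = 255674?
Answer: -161231*I*√114026/114026 ≈ -477.47*I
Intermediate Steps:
Z = 2*I*√114026 (Z = √(-456104) = 2*I*√114026 ≈ 675.35*I)
(66788 + w)/Z = (66788 + 255674)/((2*I*√114026)) = 322462*(-I*√114026/228052) = -161231*I*√114026/114026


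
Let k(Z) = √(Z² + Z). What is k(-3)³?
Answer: 6*√6 ≈ 14.697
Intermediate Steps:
k(Z) = √(Z + Z²)
k(-3)³ = (√(-3*(1 - 3)))³ = (√(-3*(-2)))³ = (√6)³ = 6*√6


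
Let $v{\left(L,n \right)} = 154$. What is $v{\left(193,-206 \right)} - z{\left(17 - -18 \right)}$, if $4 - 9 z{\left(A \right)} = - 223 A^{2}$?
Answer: $- \frac{271793}{9} \approx -30199.0$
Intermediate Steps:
$z{\left(A \right)} = \frac{4}{9} + \frac{223 A^{2}}{9}$ ($z{\left(A \right)} = \frac{4}{9} - \frac{\left(-223\right) A^{2}}{9} = \frac{4}{9} + \frac{223 A^{2}}{9}$)
$v{\left(193,-206 \right)} - z{\left(17 - -18 \right)} = 154 - \left(\frac{4}{9} + \frac{223 \left(17 - -18\right)^{2}}{9}\right) = 154 - \left(\frac{4}{9} + \frac{223 \left(17 + 18\right)^{2}}{9}\right) = 154 - \left(\frac{4}{9} + \frac{223 \cdot 35^{2}}{9}\right) = 154 - \left(\frac{4}{9} + \frac{223}{9} \cdot 1225\right) = 154 - \left(\frac{4}{9} + \frac{273175}{9}\right) = 154 - \frac{273179}{9} = - \frac{271793}{9}$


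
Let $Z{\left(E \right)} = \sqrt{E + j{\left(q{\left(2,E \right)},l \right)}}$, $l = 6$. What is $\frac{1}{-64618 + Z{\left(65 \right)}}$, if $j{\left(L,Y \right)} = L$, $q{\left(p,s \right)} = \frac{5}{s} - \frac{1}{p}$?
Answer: $- \frac{1680068}{108562632345} - \frac{\sqrt{43654}}{108562632345} \approx -1.5477 \cdot 10^{-5}$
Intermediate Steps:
$q{\left(p,s \right)} = - \frac{1}{p} + \frac{5}{s}$
$Z{\left(E \right)} = \sqrt{- \frac{1}{2} + E + \frac{5}{E}}$ ($Z{\left(E \right)} = \sqrt{E + \left(- \frac{1}{2} + \frac{5}{E}\right)} = \sqrt{E + \left(\left(-1\right) \frac{1}{2} + \frac{5}{E}\right)} = \sqrt{E - \left(\frac{1}{2} - \frac{5}{E}\right)} = \sqrt{- \frac{1}{2} + E + \frac{5}{E}}$)
$\frac{1}{-64618 + Z{\left(65 \right)}} = \frac{1}{-64618 + \frac{\sqrt{-2 + 4 \cdot 65 + \frac{20}{65}}}{2}} = \frac{1}{-64618 + \frac{\sqrt{-2 + 260 + 20 \cdot \frac{1}{65}}}{2}} = \frac{1}{-64618 + \frac{\sqrt{-2 + 260 + \frac{4}{13}}}{2}} = \frac{1}{-64618 + \frac{\sqrt{\frac{3358}{13}}}{2}} = \frac{1}{-64618 + \frac{\frac{1}{13} \sqrt{43654}}{2}} = \frac{1}{-64618 + \frac{\sqrt{43654}}{26}}$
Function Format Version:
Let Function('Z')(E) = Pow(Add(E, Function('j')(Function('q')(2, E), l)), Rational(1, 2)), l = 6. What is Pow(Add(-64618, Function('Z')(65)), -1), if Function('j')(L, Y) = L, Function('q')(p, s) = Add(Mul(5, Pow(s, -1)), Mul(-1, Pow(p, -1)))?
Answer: Add(Rational(-1680068, 108562632345), Mul(Rational(-1, 108562632345), Pow(43654, Rational(1, 2)))) ≈ -1.5477e-5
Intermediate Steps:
Function('q')(p, s) = Add(Mul(-1, Pow(p, -1)), Mul(5, Pow(s, -1)))
Function('Z')(E) = Pow(Add(Rational(-1, 2), E, Mul(5, Pow(E, -1))), Rational(1, 2)) (Function('Z')(E) = Pow(Add(E, Add(Mul(-1, Pow(2, -1)), Mul(5, Pow(E, -1)))), Rational(1, 2)) = Pow(Add(E, Add(Mul(-1, Rational(1, 2)), Mul(5, Pow(E, -1)))), Rational(1, 2)) = Pow(Add(E, Add(Rational(-1, 2), Mul(5, Pow(E, -1)))), Rational(1, 2)) = Pow(Add(Rational(-1, 2), E, Mul(5, Pow(E, -1))), Rational(1, 2)))
Pow(Add(-64618, Function('Z')(65)), -1) = Pow(Add(-64618, Mul(Rational(1, 2), Pow(Add(-2, Mul(4, 65), Mul(20, Pow(65, -1))), Rational(1, 2)))), -1) = Pow(Add(-64618, Mul(Rational(1, 2), Pow(Add(-2, 260, Mul(20, Rational(1, 65))), Rational(1, 2)))), -1) = Pow(Add(-64618, Mul(Rational(1, 2), Pow(Add(-2, 260, Rational(4, 13)), Rational(1, 2)))), -1) = Pow(Add(-64618, Mul(Rational(1, 2), Pow(Rational(3358, 13), Rational(1, 2)))), -1) = Pow(Add(-64618, Mul(Rational(1, 2), Mul(Rational(1, 13), Pow(43654, Rational(1, 2))))), -1) = Pow(Add(-64618, Mul(Rational(1, 26), Pow(43654, Rational(1, 2)))), -1)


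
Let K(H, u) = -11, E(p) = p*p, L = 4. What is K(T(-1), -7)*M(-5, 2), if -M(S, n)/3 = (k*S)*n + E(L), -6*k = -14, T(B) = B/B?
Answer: -242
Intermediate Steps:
T(B) = 1
E(p) = p²
k = 7/3 (k = -⅙*(-14) = 7/3 ≈ 2.3333)
M(S, n) = -48 - 7*S*n (M(S, n) = -3*((7*S/3)*n + 4²) = -3*(7*S*n/3 + 16) = -3*(16 + 7*S*n/3) = -48 - 7*S*n)
K(T(-1), -7)*M(-5, 2) = -11*(-48 - 7*(-5)*2) = -11*(-48 + 70) = -11*22 = -242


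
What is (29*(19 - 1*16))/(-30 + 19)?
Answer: -87/11 ≈ -7.9091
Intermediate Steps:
(29*(19 - 1*16))/(-30 + 19) = (29*(19 - 16))/(-11) = (29*3)*(-1/11) = 87*(-1/11) = -87/11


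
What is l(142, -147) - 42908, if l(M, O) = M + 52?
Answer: -42714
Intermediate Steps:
l(M, O) = 52 + M
l(142, -147) - 42908 = (52 + 142) - 42908 = 194 - 42908 = -42714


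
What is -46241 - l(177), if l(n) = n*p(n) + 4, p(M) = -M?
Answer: -14916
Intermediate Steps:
l(n) = 4 - n² (l(n) = n*(-n) + 4 = -n² + 4 = 4 - n²)
-46241 - l(177) = -46241 - (4 - 1*177²) = -46241 - (4 - 1*31329) = -46241 - (4 - 31329) = -46241 - 1*(-31325) = -46241 + 31325 = -14916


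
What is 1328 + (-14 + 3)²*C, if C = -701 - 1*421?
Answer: -134434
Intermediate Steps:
C = -1122 (C = -701 - 421 = -1122)
1328 + (-14 + 3)²*C = 1328 + (-14 + 3)²*(-1122) = 1328 + (-11)²*(-1122) = 1328 + 121*(-1122) = 1328 - 135762 = -134434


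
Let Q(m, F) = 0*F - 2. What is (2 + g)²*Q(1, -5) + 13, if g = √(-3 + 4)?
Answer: -5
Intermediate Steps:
g = 1 (g = √1 = 1)
Q(m, F) = -2 (Q(m, F) = 0 - 2 = -2)
(2 + g)²*Q(1, -5) + 13 = (2 + 1)²*(-2) + 13 = 3²*(-2) + 13 = 9*(-2) + 13 = -18 + 13 = -5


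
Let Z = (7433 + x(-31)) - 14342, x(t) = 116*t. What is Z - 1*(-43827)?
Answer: 33322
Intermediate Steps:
Z = -10505 (Z = (7433 + 116*(-31)) - 14342 = (7433 - 3596) - 14342 = 3837 - 14342 = -10505)
Z - 1*(-43827) = -10505 - 1*(-43827) = -10505 + 43827 = 33322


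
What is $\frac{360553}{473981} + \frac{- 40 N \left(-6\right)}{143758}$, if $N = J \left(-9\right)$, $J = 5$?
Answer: $\frac{23356691687}{34069280299} \approx 0.68556$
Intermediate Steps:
$N = -45$ ($N = 5 \left(-9\right) = -45$)
$\frac{360553}{473981} + \frac{- 40 N \left(-6\right)}{143758} = \frac{360553}{473981} + \frac{\left(-40\right) \left(-45\right) \left(-6\right)}{143758} = 360553 \cdot \frac{1}{473981} + 1800 \left(-6\right) \frac{1}{143758} = \frac{360553}{473981} - \frac{5400}{71879} = \frac{23356691687}{34069280299}$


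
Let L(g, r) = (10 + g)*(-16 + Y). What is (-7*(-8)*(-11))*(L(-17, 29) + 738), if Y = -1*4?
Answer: -540848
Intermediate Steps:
Y = -4
L(g, r) = -200 - 20*g (L(g, r) = (10 + g)*(-16 - 4) = (10 + g)*(-20) = -200 - 20*g)
(-7*(-8)*(-11))*(L(-17, 29) + 738) = (-7*(-8)*(-11))*((-200 - 20*(-17)) + 738) = (56*(-11))*((-200 + 340) + 738) = -616*(140 + 738) = -616*878 = -540848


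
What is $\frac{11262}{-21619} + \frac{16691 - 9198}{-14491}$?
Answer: $- \frac{325188809}{313280929} \approx -1.038$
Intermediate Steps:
$\frac{11262}{-21619} + \frac{16691 - 9198}{-14491} = 11262 \left(- \frac{1}{21619}\right) + 7493 \left(- \frac{1}{14491}\right) = - \frac{11262}{21619} - \frac{7493}{14491} = - \frac{325188809}{313280929}$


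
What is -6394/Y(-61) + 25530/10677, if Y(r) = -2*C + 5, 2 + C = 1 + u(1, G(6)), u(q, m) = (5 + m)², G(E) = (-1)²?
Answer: 23309396/231335 ≈ 100.76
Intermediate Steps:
G(E) = 1
C = 35 (C = -2 + (1 + (5 + 1)²) = -2 + (1 + 6²) = -2 + (1 + 36) = -2 + 37 = 35)
Y(r) = -65 (Y(r) = -2*35 + 5 = -70 + 5 = -65)
-6394/Y(-61) + 25530/10677 = -6394/(-65) + 25530/10677 = -6394*(-1/65) + 25530*(1/10677) = 6394/65 + 8510/3559 = 23309396/231335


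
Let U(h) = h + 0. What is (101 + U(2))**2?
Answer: 10609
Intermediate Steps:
U(h) = h
(101 + U(2))**2 = (101 + 2)**2 = 103**2 = 10609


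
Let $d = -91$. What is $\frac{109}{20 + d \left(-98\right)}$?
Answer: $\frac{1}{82} \approx 0.012195$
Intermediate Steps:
$\frac{109}{20 + d \left(-98\right)} = \frac{109}{20 - -8918} = \frac{109}{20 + 8918} = \frac{109}{8938} = 109 \cdot \frac{1}{8938} = \frac{1}{82}$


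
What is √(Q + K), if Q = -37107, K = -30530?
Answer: I*√67637 ≈ 260.07*I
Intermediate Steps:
√(Q + K) = √(-37107 - 30530) = √(-67637) = I*√67637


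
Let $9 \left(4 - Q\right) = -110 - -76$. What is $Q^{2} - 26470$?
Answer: $- \frac{2139170}{81} \approx -26410.0$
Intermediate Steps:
$Q = \frac{70}{9}$ ($Q = 4 - \frac{-110 - -76}{9} = 4 - \frac{-110 + 76}{9} = 4 - - \frac{34}{9} = 4 + \frac{34}{9} = \frac{70}{9} \approx 7.7778$)
$Q^{2} - 26470 = \left(\frac{70}{9}\right)^{2} - 26470 = \frac{4900}{81} - 26470 = - \frac{2139170}{81}$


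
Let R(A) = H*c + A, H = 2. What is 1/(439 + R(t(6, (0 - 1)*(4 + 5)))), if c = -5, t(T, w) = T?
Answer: 1/435 ≈ 0.0022989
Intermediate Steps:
R(A) = -10 + A (R(A) = 2*(-5) + A = -10 + A)
1/(439 + R(t(6, (0 - 1)*(4 + 5)))) = 1/(439 + (-10 + 6)) = 1/(439 - 4) = 1/435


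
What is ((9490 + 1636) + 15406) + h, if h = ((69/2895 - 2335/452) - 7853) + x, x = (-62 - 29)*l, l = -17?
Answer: 8819933801/436180 ≈ 20221.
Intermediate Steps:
x = 1547 (x = (-62 - 29)*(-17) = -91*(-17) = 1547)
h = -2752793959/436180 (h = ((69/2895 - 2335/452) - 7853) + 1547 = ((69*(1/2895) - 2335*1/452) - 7853) + 1547 = ((23/965 - 2335/452) - 7853) + 1547 = (-2242879/436180 - 7853) + 1547 = -3427564419/436180 + 1547 = -2752793959/436180 ≈ -6311.1)
((9490 + 1636) + 15406) + h = ((9490 + 1636) + 15406) - 2752793959/436180 = (11126 + 15406) - 2752793959/436180 = 26532 - 2752793959/436180 = 8819933801/436180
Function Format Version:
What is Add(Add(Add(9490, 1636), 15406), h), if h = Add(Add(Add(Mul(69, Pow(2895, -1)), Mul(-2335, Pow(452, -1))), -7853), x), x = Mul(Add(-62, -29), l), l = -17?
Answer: Rational(8819933801, 436180) ≈ 20221.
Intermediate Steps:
x = 1547 (x = Mul(Add(-62, -29), -17) = Mul(-91, -17) = 1547)
h = Rational(-2752793959, 436180) (h = Add(Add(Add(Mul(69, Pow(2895, -1)), Mul(-2335, Pow(452, -1))), -7853), 1547) = Add(Add(Add(Mul(69, Rational(1, 2895)), Mul(-2335, Rational(1, 452))), -7853), 1547) = Add(Add(Add(Rational(23, 965), Rational(-2335, 452)), -7853), 1547) = Add(Add(Rational(-2242879, 436180), -7853), 1547) = Add(Rational(-3427564419, 436180), 1547) = Rational(-2752793959, 436180) ≈ -6311.1)
Add(Add(Add(9490, 1636), 15406), h) = Add(Add(Add(9490, 1636), 15406), Rational(-2752793959, 436180)) = Add(Add(11126, 15406), Rational(-2752793959, 436180)) = Add(26532, Rational(-2752793959, 436180)) = Rational(8819933801, 436180)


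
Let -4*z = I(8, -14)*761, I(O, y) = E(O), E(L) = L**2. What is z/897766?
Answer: -6088/448883 ≈ -0.013563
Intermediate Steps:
I(O, y) = O**2
z = -12176 (z = -8**2*761/4 = -16*761 = -1/4*48704 = -12176)
z/897766 = -12176/897766 = -12176*1/897766 = -6088/448883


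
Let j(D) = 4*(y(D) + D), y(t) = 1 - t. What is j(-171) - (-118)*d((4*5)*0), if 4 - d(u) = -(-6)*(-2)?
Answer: 1892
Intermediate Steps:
j(D) = 4 (j(D) = 4*((1 - D) + D) = 4*1 = 4)
d(u) = 16 (d(u) = 4 - (-6)*(-1*(-2)) = 4 - (-6)*2 = 4 - 1*(-12) = 4 + 12 = 16)
j(-171) - (-118)*d((4*5)*0) = 4 - (-118)*16 = 4 - 1*(-1888) = 4 + 1888 = 1892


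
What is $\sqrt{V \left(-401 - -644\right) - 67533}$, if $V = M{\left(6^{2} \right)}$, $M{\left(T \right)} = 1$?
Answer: $i \sqrt{67290} \approx 259.4 i$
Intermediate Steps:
$V = 1$
$\sqrt{V \left(-401 - -644\right) - 67533} = \sqrt{1 \left(-401 - -644\right) - 67533} = \sqrt{1 \left(-401 + 644\right) - 67533} = \sqrt{1 \cdot 243 - 67533} = \sqrt{243 - 67533} = \sqrt{-67290} = i \sqrt{67290}$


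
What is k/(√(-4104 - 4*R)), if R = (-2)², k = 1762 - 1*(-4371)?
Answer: -6133*I*√1030/2060 ≈ -95.549*I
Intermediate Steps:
k = 6133 (k = 1762 + 4371 = 6133)
R = 4
k/(√(-4104 - 4*R)) = 6133/(√(-4104 - 4*4)) = 6133/(√(-4104 - 16)) = 6133/(√(-4120)) = 6133/((2*I*√1030)) = 6133*(-I*√1030/2060) = -6133*I*√1030/2060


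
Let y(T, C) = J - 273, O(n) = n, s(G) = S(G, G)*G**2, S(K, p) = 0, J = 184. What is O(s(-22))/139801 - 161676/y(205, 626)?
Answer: 161676/89 ≈ 1816.6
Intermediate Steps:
s(G) = 0 (s(G) = 0*G**2 = 0)
y(T, C) = -89 (y(T, C) = 184 - 273 = -89)
O(s(-22))/139801 - 161676/y(205, 626) = 0/139801 - 161676/(-89) = 0*(1/139801) - 161676*(-1/89) = 0 + 161676/89 = 161676/89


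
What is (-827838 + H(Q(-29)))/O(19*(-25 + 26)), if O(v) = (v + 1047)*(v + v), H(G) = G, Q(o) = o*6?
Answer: -207003/10127 ≈ -20.441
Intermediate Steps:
Q(o) = 6*o
O(v) = 2*v*(1047 + v) (O(v) = (1047 + v)*(2*v) = 2*v*(1047 + v))
(-827838 + H(Q(-29)))/O(19*(-25 + 26)) = (-827838 + 6*(-29))/((2*(19*(-25 + 26))*(1047 + 19*(-25 + 26)))) = (-827838 - 174)/((2*(19*1)*(1047 + 19*1))) = -828012*1/(38*(1047 + 19)) = -828012/(2*19*1066) = -828012/40508 = -828012*1/40508 = -207003/10127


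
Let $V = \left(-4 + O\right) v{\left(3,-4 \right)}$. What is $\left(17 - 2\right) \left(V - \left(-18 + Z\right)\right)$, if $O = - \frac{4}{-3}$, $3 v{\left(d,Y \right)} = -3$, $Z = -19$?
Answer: $595$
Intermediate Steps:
$v{\left(d,Y \right)} = -1$ ($v{\left(d,Y \right)} = \frac{1}{3} \left(-3\right) = -1$)
$O = \frac{4}{3}$ ($O = \left(-4\right) \left(- \frac{1}{3}\right) = \frac{4}{3} \approx 1.3333$)
$V = \frac{8}{3}$ ($V = \left(-4 + \frac{4}{3}\right) \left(-1\right) = \left(- \frac{8}{3}\right) \left(-1\right) = \frac{8}{3} \approx 2.6667$)
$\left(17 - 2\right) \left(V - \left(-18 + Z\right)\right) = \left(17 - 2\right) \left(\frac{8}{3} - \left(-18 - 19\right)\right) = \left(17 - 2\right) \left(\frac{8}{3} - -37\right) = 15 \left(\frac{8}{3} + 37\right) = 15 \cdot \frac{119}{3} = 595$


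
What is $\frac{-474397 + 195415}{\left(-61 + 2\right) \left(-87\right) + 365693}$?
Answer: $- \frac{139491}{185413} \approx -0.75233$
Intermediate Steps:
$\frac{-474397 + 195415}{\left(-61 + 2\right) \left(-87\right) + 365693} = - \frac{278982}{\left(-59\right) \left(-87\right) + 365693} = - \frac{278982}{5133 + 365693} = - \frac{278982}{370826} = \left(-278982\right) \frac{1}{370826} = - \frac{139491}{185413}$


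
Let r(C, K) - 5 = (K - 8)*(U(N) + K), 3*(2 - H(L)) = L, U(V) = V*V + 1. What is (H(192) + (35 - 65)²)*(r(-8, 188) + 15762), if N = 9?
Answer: 53939546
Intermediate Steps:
U(V) = 1 + V² (U(V) = V² + 1 = 1 + V²)
H(L) = 2 - L/3
r(C, K) = 5 + (-8 + K)*(82 + K) (r(C, K) = 5 + (K - 8)*((1 + 9²) + K) = 5 + (-8 + K)*((1 + 81) + K) = 5 + (-8 + K)*(82 + K))
(H(192) + (35 - 65)²)*(r(-8, 188) + 15762) = ((2 - ⅓*192) + (35 - 65)²)*((-651 + 188² + 74*188) + 15762) = ((2 - 64) + (-30)²)*((-651 + 35344 + 13912) + 15762) = (-62 + 900)*(48605 + 15762) = 838*64367 = 53939546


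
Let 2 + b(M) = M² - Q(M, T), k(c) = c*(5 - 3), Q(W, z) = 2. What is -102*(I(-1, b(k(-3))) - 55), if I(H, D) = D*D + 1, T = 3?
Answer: -98940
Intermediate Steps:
k(c) = 2*c (k(c) = c*2 = 2*c)
b(M) = -4 + M² (b(M) = -2 + (M² - 1*2) = -2 + (M² - 2) = -2 + (-2 + M²) = -4 + M²)
I(H, D) = 1 + D² (I(H, D) = D² + 1 = 1 + D²)
-102*(I(-1, b(k(-3))) - 55) = -102*((1 + (-4 + (2*(-3))²)²) - 55) = -102*((1 + (-4 + (-6)²)²) - 55) = -102*((1 + (-4 + 36)²) - 55) = -102*((1 + 32²) - 55) = -102*((1 + 1024) - 55) = -102*(1025 - 55) = -102*970 = -98940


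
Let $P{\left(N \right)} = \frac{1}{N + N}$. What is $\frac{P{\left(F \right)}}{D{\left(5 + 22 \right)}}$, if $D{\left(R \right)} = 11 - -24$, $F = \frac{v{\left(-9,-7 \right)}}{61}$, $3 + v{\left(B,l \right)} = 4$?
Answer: $\frac{61}{70} \approx 0.87143$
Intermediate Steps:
$v{\left(B,l \right)} = 1$ ($v{\left(B,l \right)} = -3 + 4 = 1$)
$F = \frac{1}{61}$ ($F = 1 \cdot \frac{1}{61} = \frac{1}{61} \approx 0.016393$)
$D{\left(R \right)} = 35$ ($D{\left(R \right)} = 11 + 24 = 35$)
$P{\left(N \right)} = \frac{1}{2 N}$
$\frac{P{\left(F \right)}}{D{\left(5 + 22 \right)}} = \frac{\frac{1}{2} \frac{1}{\frac{1}{61}}}{35} = \frac{1}{2} \cdot 61 \cdot \frac{1}{35} = \frac{61}{2} \cdot \frac{1}{35} = \frac{61}{70}$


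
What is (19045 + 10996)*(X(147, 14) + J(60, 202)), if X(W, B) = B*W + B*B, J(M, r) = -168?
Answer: 62665526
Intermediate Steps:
X(W, B) = B² + B*W (X(W, B) = B*W + B² = B² + B*W)
(19045 + 10996)*(X(147, 14) + J(60, 202)) = (19045 + 10996)*(14*(14 + 147) - 168) = 30041*(14*161 - 168) = 30041*(2254 - 168) = 30041*2086 = 62665526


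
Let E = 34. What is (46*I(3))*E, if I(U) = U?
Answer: 4692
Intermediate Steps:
(46*I(3))*E = (46*3)*34 = 138*34 = 4692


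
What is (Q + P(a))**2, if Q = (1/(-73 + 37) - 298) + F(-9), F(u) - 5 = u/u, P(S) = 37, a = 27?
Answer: 84290761/1296 ≈ 65039.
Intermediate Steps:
F(u) = 6 (F(u) = 5 + u/u = 5 + 1 = 6)
Q = -10513/36 (Q = (1/(-73 + 37) - 298) + 6 = (1/(-36) - 298) + 6 = (-1/36 - 298) + 6 = -10729/36 + 6 = -10513/36 ≈ -292.03)
(Q + P(a))**2 = (-10513/36 + 37)**2 = (-9181/36)**2 = 84290761/1296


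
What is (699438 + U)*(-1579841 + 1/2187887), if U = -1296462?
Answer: 2063621567147765184/2187887 ≈ 9.4320e+11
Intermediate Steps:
(699438 + U)*(-1579841 + 1/2187887) = (699438 - 1296462)*(-1579841 + 1/2187887) = -597024*(-1579841 + 1/2187887) = -597024*(-3456513585966/2187887) = 2063621567147765184/2187887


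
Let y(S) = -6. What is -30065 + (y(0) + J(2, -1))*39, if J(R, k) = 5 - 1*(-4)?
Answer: -29948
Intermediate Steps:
J(R, k) = 9 (J(R, k) = 5 + 4 = 9)
-30065 + (y(0) + J(2, -1))*39 = -30065 + (-6 + 9)*39 = -30065 + 3*39 = -30065 + 117 = -29948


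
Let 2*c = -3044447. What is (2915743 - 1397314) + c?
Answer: -7589/2 ≈ -3794.5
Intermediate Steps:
c = -3044447/2 (c = (½)*(-3044447) = -3044447/2 ≈ -1.5222e+6)
(2915743 - 1397314) + c = (2915743 - 1397314) - 3044447/2 = 1518429 - 3044447/2 = -7589/2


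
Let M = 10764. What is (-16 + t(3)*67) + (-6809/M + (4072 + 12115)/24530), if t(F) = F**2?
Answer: 77499616069/132020460 ≈ 587.03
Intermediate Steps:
(-16 + t(3)*67) + (-6809/M + (4072 + 12115)/24530) = (-16 + 3**2*67) + (-6809/10764 + (4072 + 12115)/24530) = (-16 + 9*67) + (-6809*1/10764 + 16187*(1/24530)) = (-16 + 603) + (-6809/10764 + 16187/24530) = 587 + 3606049/132020460 = 77499616069/132020460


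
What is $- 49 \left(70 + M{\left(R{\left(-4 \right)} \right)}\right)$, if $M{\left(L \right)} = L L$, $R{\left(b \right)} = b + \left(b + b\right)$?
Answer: $-10486$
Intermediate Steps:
$R{\left(b \right)} = 3 b$ ($R{\left(b \right)} = b + 2 b = 3 b$)
$M{\left(L \right)} = L^{2}$
$- 49 \left(70 + M{\left(R{\left(-4 \right)} \right)}\right) = - 49 \left(70 + \left(3 \left(-4\right)\right)^{2}\right) = - 49 \left(70 + \left(-12\right)^{2}\right) = - 49 \left(70 + 144\right) = \left(-49\right) 214 = -10486$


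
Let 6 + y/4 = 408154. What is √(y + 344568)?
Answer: 2*√494290 ≈ 1406.1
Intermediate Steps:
y = 1632592 (y = -24 + 4*408154 = -24 + 1632616 = 1632592)
√(y + 344568) = √(1632592 + 344568) = √1977160 = 2*√494290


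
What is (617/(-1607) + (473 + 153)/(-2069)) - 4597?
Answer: -15286769706/3324883 ≈ -4597.7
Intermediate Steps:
(617/(-1607) + (473 + 153)/(-2069)) - 4597 = (617*(-1/1607) + 626*(-1/2069)) - 4597 = (-617/1607 - 626/2069) - 4597 = -2282555/3324883 - 4597 = -15286769706/3324883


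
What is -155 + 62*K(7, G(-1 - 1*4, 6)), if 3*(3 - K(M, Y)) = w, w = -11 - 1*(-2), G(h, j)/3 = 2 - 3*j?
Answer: 217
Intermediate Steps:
G(h, j) = 6 - 9*j (G(h, j) = 3*(2 - 3*j) = 6 - 9*j)
w = -9 (w = -11 + 2 = -9)
K(M, Y) = 6 (K(M, Y) = 3 - ⅓*(-9) = 3 + 3 = 6)
-155 + 62*K(7, G(-1 - 1*4, 6)) = -155 + 62*6 = -155 + 372 = 217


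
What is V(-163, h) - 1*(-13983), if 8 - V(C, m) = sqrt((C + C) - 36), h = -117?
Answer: 13991 - I*sqrt(362) ≈ 13991.0 - 19.026*I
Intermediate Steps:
V(C, m) = 8 - sqrt(-36 + 2*C) (V(C, m) = 8 - sqrt((C + C) - 36) = 8 - sqrt(2*C - 36) = 8 - sqrt(-36 + 2*C))
V(-163, h) - 1*(-13983) = (8 - sqrt(-36 + 2*(-163))) - 1*(-13983) = (8 - sqrt(-36 - 326)) + 13983 = (8 - sqrt(-362)) + 13983 = (8 - I*sqrt(362)) + 13983 = 13991 - I*sqrt(362)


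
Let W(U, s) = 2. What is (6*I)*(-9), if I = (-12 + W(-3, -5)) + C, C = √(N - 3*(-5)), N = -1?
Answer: 540 - 54*√14 ≈ 337.95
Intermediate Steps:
C = √14 (C = √(-1 - 3*(-5)) = √(-1 + 15) = √14 ≈ 3.7417)
I = -10 + √14 (I = (-12 + 2) + √14 = -10 + √14 ≈ -6.2583)
(6*I)*(-9) = (6*(-10 + √14))*(-9) = (-60 + 6*√14)*(-9) = 540 - 54*√14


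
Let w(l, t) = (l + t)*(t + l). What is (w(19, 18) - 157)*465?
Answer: 563580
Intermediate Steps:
w(l, t) = (l + t)**2 (w(l, t) = (l + t)*(l + t) = (l + t)**2)
(w(19, 18) - 157)*465 = ((19 + 18)**2 - 157)*465 = (37**2 - 157)*465 = (1369 - 157)*465 = 1212*465 = 563580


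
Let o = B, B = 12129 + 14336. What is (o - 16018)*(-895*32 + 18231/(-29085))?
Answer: -2900827652019/9695 ≈ -2.9921e+8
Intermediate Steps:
B = 26465
o = 26465
(o - 16018)*(-895*32 + 18231/(-29085)) = (26465 - 16018)*(-895*32 + 18231/(-29085)) = 10447*(-28640 + 18231*(-1/29085)) = 10447*(-28640 - 6077/9695) = 10447*(-277670877/9695) = -2900827652019/9695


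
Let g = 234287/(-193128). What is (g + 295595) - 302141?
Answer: -1264450175/193128 ≈ -6547.2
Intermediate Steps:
g = -234287/193128 (g = 234287*(-1/193128) = -234287/193128 ≈ -1.2131)
(g + 295595) - 302141 = (-234287/193128 + 295595) - 302141 = 57087436873/193128 - 302141 = -1264450175/193128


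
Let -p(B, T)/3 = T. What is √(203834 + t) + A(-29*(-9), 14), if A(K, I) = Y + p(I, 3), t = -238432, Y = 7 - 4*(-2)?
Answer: 6 + I*√34598 ≈ 6.0 + 186.01*I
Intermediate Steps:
Y = 15 (Y = 7 + 8 = 15)
p(B, T) = -3*T
A(K, I) = 6 (A(K, I) = 15 - 3*3 = 15 - 9 = 6)
√(203834 + t) + A(-29*(-9), 14) = √(203834 - 238432) + 6 = √(-34598) + 6 = I*√34598 + 6 = 6 + I*√34598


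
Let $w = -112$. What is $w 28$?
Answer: $-3136$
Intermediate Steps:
$w 28 = \left(-112\right) 28 = -3136$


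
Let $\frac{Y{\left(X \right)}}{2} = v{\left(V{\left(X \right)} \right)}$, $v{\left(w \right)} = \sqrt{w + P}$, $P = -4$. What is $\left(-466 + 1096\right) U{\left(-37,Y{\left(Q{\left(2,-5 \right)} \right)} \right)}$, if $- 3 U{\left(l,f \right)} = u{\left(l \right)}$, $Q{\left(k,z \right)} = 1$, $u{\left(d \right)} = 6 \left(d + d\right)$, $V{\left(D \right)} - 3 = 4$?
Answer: $93240$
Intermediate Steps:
$V{\left(D \right)} = 7$ ($V{\left(D \right)} = 3 + 4 = 7$)
$v{\left(w \right)} = \sqrt{-4 + w}$ ($v{\left(w \right)} = \sqrt{w - 4} = \sqrt{-4 + w}$)
$u{\left(d \right)} = 12 d$ ($u{\left(d \right)} = 6 \cdot 2 d = 12 d$)
$Y{\left(X \right)} = 2 \sqrt{3}$ ($Y{\left(X \right)} = 2 \sqrt{-4 + 7} = 2 \sqrt{3}$)
$U{\left(l,f \right)} = - 4 l$ ($U{\left(l,f \right)} = - \frac{12 l}{3} = - 4 l$)
$\left(-466 + 1096\right) U{\left(-37,Y{\left(Q{\left(2,-5 \right)} \right)} \right)} = \left(-466 + 1096\right) \left(\left(-4\right) \left(-37\right)\right) = 630 \cdot 148 = 93240$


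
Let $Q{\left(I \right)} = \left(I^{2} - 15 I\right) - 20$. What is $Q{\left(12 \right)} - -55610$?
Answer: $55554$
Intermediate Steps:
$Q{\left(I \right)} = -20 + I^{2} - 15 I$
$Q{\left(12 \right)} - -55610 = \left(-20 + 12^{2} - 180\right) - -55610 = \left(-20 + 144 - 180\right) + 55610 = -56 + 55610 = 55554$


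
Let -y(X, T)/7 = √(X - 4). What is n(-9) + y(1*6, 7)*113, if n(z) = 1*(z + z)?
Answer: -18 - 791*√2 ≈ -1136.6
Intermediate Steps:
y(X, T) = -7*√(-4 + X) (y(X, T) = -7*√(X - 4) = -7*√(-4 + X))
n(z) = 2*z (n(z) = 1*(2*z) = 2*z)
n(-9) + y(1*6, 7)*113 = 2*(-9) - 7*√(-4 + 1*6)*113 = -18 - 7*√(-4 + 6)*113 = -18 - 7*√2*113 = -18 - 791*√2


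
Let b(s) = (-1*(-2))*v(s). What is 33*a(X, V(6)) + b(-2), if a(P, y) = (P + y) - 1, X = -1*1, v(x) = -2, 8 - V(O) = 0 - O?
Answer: 392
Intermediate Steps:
V(O) = 8 + O (V(O) = 8 - (0 - O) = 8 - (-1)*O = 8 + O)
b(s) = -4 (b(s) = -1*(-2)*(-2) = 2*(-2) = -4)
X = -1
a(P, y) = -1 + P + y
33*a(X, V(6)) + b(-2) = 33*(-1 - 1 + (8 + 6)) - 4 = 33*(-1 - 1 + 14) - 4 = 33*12 - 4 = 396 - 4 = 392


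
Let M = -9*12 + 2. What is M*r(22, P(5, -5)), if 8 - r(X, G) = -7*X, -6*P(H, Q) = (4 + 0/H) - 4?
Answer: -17172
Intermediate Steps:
M = -106 (M = -108 + 2 = -106)
P(H, Q) = 0 (P(H, Q) = -((4 + 0/H) - 4)/6 = -((4 + 0) - 4)/6 = -(4 - 4)/6 = -1/6*0 = 0)
r(X, G) = 8 + 7*X (r(X, G) = 8 - (-7)*X = 8 + 7*X)
M*r(22, P(5, -5)) = -106*(8 + 7*22) = -106*(8 + 154) = -106*162 = -17172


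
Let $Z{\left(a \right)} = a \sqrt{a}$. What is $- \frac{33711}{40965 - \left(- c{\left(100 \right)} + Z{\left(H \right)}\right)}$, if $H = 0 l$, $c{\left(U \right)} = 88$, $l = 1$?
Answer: $- \frac{33711}{41053} \approx -0.82116$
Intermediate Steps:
$H = 0$ ($H = 0 \cdot 1 = 0$)
$Z{\left(a \right)} = a^{\frac{3}{2}}$
$- \frac{33711}{40965 - \left(- c{\left(100 \right)} + Z{\left(H \right)}\right)} = - \frac{33711}{40965 + \left(88 - 0^{\frac{3}{2}}\right)} = - \frac{33711}{40965 + \left(88 - 0\right)} = - \frac{33711}{40965 + \left(88 + 0\right)} = - \frac{33711}{40965 + 88} = - \frac{33711}{41053}$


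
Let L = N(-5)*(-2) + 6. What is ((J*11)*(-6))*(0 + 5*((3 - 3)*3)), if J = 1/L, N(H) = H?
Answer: 0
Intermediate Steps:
L = 16 (L = -5*(-2) + 6 = 10 + 6 = 16)
J = 1/16 ≈ 0.062500
((J*11)*(-6))*(0 + 5*((3 - 3)*3)) = (((1/16)*11)*(-6))*(0 + 5*((3 - 3)*3)) = ((11/16)*(-6))*(0 + 5*(0*3)) = -33*(0 + 5*0)/8 = -33*(0 + 0)/8 = -33/8*0 = 0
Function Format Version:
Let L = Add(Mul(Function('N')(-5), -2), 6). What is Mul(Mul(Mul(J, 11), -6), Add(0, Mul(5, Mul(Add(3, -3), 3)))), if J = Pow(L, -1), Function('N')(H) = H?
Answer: 0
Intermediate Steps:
L = 16 (L = Add(Mul(-5, -2), 6) = Add(10, 6) = 16)
J = Rational(1, 16) (J = Pow(16, -1) = Rational(1, 16) ≈ 0.062500)
Mul(Mul(Mul(J, 11), -6), Add(0, Mul(5, Mul(Add(3, -3), 3)))) = Mul(Mul(Mul(Rational(1, 16), 11), -6), Add(0, Mul(5, Mul(Add(3, -3), 3)))) = Mul(Mul(Rational(11, 16), -6), Add(0, Mul(5, Mul(0, 3)))) = Mul(Rational(-33, 8), Add(0, Mul(5, 0))) = Mul(Rational(-33, 8), Add(0, 0)) = Mul(Rational(-33, 8), 0) = 0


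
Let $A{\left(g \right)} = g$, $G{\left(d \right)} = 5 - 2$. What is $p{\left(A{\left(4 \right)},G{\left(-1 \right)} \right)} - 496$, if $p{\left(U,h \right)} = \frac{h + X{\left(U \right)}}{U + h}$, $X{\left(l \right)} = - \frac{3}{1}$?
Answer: $-496$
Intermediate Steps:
$G{\left(d \right)} = 3$ ($G{\left(d \right)} = 5 - 2 = 3$)
$X{\left(l \right)} = -3$ ($X{\left(l \right)} = \left(-3\right) 1 = -3$)
$p{\left(U,h \right)} = \frac{-3 + h}{U + h}$ ($p{\left(U,h \right)} = \frac{h - 3}{U + h} = \frac{-3 + h}{U + h}$)
$p{\left(A{\left(4 \right)},G{\left(-1 \right)} \right)} - 496 = \frac{-3 + 3}{4 + 3} - 496 = \frac{1}{7} \cdot 0 - 496 = 0 - 496 = -496$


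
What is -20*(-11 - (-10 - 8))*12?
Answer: -1680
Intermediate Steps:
-20*(-11 - (-10 - 8))*12 = -20*(-11 - 1*(-18))*12 = -20*(-11 + 18)*12 = -20*7*12 = -140*12 = -1680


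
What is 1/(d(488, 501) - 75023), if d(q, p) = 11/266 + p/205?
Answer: -54530/4090868669 ≈ -1.3330e-5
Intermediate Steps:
d(q, p) = 11/266 + p/205 (d(q, p) = 11*(1/266) + p*(1/205) = 11/266 + p/205)
1/(d(488, 501) - 75023) = 1/((11/266 + (1/205)*501) - 75023) = 1/((11/266 + 501/205) - 75023) = 1/(135521/54530 - 75023) = 1/(-4090868669/54530) = -54530/4090868669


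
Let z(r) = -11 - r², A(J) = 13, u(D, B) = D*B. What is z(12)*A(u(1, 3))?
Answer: -2015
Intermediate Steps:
u(D, B) = B*D
z(12)*A(u(1, 3)) = (-11 - 1*12²)*13 = (-11 - 1*144)*13 = (-11 - 144)*13 = -155*13 = -2015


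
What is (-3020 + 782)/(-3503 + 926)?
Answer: 746/859 ≈ 0.86845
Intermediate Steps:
(-3020 + 782)/(-3503 + 926) = -2238/(-2577) = -2238*(-1/2577) = 746/859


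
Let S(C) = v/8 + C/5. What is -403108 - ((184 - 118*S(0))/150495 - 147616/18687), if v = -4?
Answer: -377879481224347/937433355 ≈ -4.0310e+5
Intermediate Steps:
S(C) = -½ + C/5 (S(C) = -4/8 + C/5 = -4*⅛ + C*(⅕) = -½ + C/5)
-403108 - ((184 - 118*S(0))/150495 - 147616/18687) = -403108 - ((184 - 118*(-½ + (⅕)*0))/150495 - 147616/18687) = -403108 - ((184 - 118*(-½ + 0))*(1/150495) - 147616*1/18687) = -403108 - ((184 - 118*(-½))*(1/150495) - 147616/18687) = -403108 - ((184 + 59)*(1/150495) - 147616/18687) = -403108 - (243*(1/150495) - 147616/18687) = -403108 - (81/50165 - 147616/18687) = -403108 - 1*(-7403642993/937433355) = -403108 + 7403642993/937433355 = -377879481224347/937433355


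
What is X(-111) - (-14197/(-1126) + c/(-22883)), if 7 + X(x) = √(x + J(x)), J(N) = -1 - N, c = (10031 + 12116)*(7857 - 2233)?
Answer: 139743389971/25766258 + I ≈ 5423.5 + 1.0*I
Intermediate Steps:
c = 124554728 (c = 22147*5624 = 124554728)
X(x) = -7 + I (X(x) = -7 + √(x + (-1 - x)) = -7 + √(-1) = -7 + I)
X(-111) - (-14197/(-1126) + c/(-22883)) = (-7 + I) - (-14197/(-1126) + 124554728/(-22883)) = (-7 + I) - (-14197*(-1/1126) + 124554728*(-1/22883)) = (-7 + I) - (14197/1126 - 124554728/22883) = (-7 + I) - 1*(-139923753777/25766258) = (-7 + I) + 139923753777/25766258 = 139743389971/25766258 + I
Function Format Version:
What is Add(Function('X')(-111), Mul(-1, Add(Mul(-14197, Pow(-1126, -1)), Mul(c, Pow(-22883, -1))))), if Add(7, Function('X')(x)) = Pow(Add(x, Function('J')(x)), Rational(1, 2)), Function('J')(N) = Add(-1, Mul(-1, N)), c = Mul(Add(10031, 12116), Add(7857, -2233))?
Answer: Add(Rational(139743389971, 25766258), I) ≈ Add(5423.5, Mul(1.0000, I))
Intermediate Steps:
c = 124554728 (c = Mul(22147, 5624) = 124554728)
Function('X')(x) = Add(-7, I) (Function('X')(x) = Add(-7, Pow(Add(x, Add(-1, Mul(-1, x))), Rational(1, 2))) = Add(-7, Pow(-1, Rational(1, 2))) = Add(-7, I))
Add(Function('X')(-111), Mul(-1, Add(Mul(-14197, Pow(-1126, -1)), Mul(c, Pow(-22883, -1))))) = Add(Add(-7, I), Mul(-1, Add(Mul(-14197, Pow(-1126, -1)), Mul(124554728, Pow(-22883, -1))))) = Add(Add(-7, I), Mul(-1, Add(Mul(-14197, Rational(-1, 1126)), Mul(124554728, Rational(-1, 22883))))) = Add(Add(-7, I), Mul(-1, Add(Rational(14197, 1126), Rational(-124554728, 22883)))) = Add(Add(-7, I), Mul(-1, Rational(-139923753777, 25766258))) = Add(Add(-7, I), Rational(139923753777, 25766258)) = Add(Rational(139743389971, 25766258), I)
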